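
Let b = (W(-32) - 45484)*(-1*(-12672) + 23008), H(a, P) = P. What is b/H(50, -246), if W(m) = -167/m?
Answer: 540894305/82 ≈ 6.5963e+6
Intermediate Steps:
b = -1622682915 (b = (-167/(-32) - 45484)*(-1*(-12672) + 23008) = (-167*(-1/32) - 45484)*(12672 + 23008) = (167/32 - 45484)*35680 = -1455321/32*35680 = -1622682915)
b/H(50, -246) = -1622682915/(-246) = -1622682915*(-1/246) = 540894305/82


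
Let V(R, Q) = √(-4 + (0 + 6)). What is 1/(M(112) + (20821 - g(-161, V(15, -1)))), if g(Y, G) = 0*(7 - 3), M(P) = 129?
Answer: 1/20950 ≈ 4.7733e-5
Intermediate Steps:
V(R, Q) = √2 (V(R, Q) = √(-4 + 6) = √2)
g(Y, G) = 0 (g(Y, G) = 0*4 = 0)
1/(M(112) + (20821 - g(-161, V(15, -1)))) = 1/(129 + (20821 - 1*0)) = 1/(129 + (20821 + 0)) = 1/(129 + 20821) = 1/20950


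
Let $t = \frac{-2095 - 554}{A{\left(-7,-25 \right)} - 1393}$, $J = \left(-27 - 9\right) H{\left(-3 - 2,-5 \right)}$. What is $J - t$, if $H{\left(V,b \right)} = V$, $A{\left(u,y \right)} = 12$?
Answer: $\frac{245931}{1381} \approx 178.08$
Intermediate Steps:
$J = 180$ ($J = \left(-27 - 9\right) \left(-3 - 2\right) = - 36 \left(-3 - 2\right) = \left(-36\right) \left(-5\right) = 180$)
$t = \frac{2649}{1381}$ ($t = \frac{-2095 - 554}{12 - 1393} = - \frac{2649}{-1381} = \left(-2649\right) \left(- \frac{1}{1381}\right) = \frac{2649}{1381} \approx 1.9182$)
$J - t = 180 - \frac{2649}{1381} = \frac{245931}{1381}$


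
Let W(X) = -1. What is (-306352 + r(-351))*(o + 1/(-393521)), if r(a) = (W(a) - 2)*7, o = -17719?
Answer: 2136277225477800/393521 ≈ 5.4286e+9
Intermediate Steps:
r(a) = -21 (r(a) = (-1 - 2)*7 = -3*7 = -21)
(-306352 + r(-351))*(o + 1/(-393521)) = (-306352 - 21)*(-17719 + 1/(-393521)) = -306373*(-17719 - 1/393521) = -306373*(-6972798600/393521) = 2136277225477800/393521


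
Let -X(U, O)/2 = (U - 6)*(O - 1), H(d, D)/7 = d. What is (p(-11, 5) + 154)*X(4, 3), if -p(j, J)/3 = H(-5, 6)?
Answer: 2072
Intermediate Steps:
H(d, D) = 7*d
p(j, J) = 105 (p(j, J) = -21*(-5) = -3*(-35) = 105)
X(U, O) = -2*(-1 + O)*(-6 + U) (X(U, O) = -2*(U - 6)*(O - 1) = -2*(-6 + U)*(-1 + O) = -2*(-1 + O)*(-6 + U))
(p(-11, 5) + 154)*X(4, 3) = (105 + 154)*(-12 + 2*4 + 12*3 - 2*3*4) = 259*(-12 + 8 + 36 - 24) = 259*8 = 2072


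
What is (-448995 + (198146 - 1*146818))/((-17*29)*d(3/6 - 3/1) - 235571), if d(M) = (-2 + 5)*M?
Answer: 795334/463747 ≈ 1.7150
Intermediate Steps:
d(M) = 3*M
(-448995 + (198146 - 1*146818))/((-17*29)*d(3/6 - 3/1) - 235571) = (-448995 + (198146 - 1*146818))/((-17*29)*(3*(3/6 - 3/1)) - 235571) = (-448995 + (198146 - 146818))/(-1479*(3*(1/6) - 3*1) - 235571) = (-448995 + 51328)/(-1479*(1/2 - 3) - 235571) = -397667/(-1479*(-5)/2 - 235571) = -397667/(-493*(-15/2) - 235571) = -397667/(7395/2 - 235571) = -397667/(-463747/2) = -397667*(-2/463747) = 795334/463747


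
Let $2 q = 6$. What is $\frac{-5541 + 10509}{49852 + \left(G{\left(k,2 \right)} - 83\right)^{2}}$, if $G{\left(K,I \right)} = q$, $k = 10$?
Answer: $\frac{1242}{14063} \approx 0.088317$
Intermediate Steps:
$q = 3$ ($q = \frac{1}{2} \cdot 6 = 3$)
$G{\left(K,I \right)} = 3$
$\frac{-5541 + 10509}{49852 + \left(G{\left(k,2 \right)} - 83\right)^{2}} = \frac{-5541 + 10509}{49852 + \left(3 - 83\right)^{2}} = \frac{4968}{49852 + \left(-80\right)^{2}} = \frac{4968}{49852 + 6400} = \frac{4968}{56252} = 4968 \cdot \frac{1}{56252} = \frac{1242}{14063}$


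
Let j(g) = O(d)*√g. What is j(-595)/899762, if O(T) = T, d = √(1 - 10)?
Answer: -3*√595/899762 ≈ -8.1330e-5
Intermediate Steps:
d = 3*I (d = √(-9) = 3*I ≈ 3.0*I)
j(g) = 3*I*√g (j(g) = (3*I)*√g = 3*I*√g)
j(-595)/899762 = (3*I*√(-595))/899762 = (3*I*(I*√595))*(1/899762) = -3*√595*(1/899762) = -3*√595/899762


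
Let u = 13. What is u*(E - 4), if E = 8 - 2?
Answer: 26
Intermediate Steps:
E = 6
u*(E - 4) = 13*(6 - 4) = 13*2 = 26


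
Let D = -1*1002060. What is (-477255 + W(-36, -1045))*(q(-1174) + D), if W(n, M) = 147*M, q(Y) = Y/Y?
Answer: 632168961330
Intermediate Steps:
D = -1002060
q(Y) = 1
(-477255 + W(-36, -1045))*(q(-1174) + D) = (-477255 + 147*(-1045))*(1 - 1002060) = (-477255 - 153615)*(-1002059) = -630870*(-1002059) = 632168961330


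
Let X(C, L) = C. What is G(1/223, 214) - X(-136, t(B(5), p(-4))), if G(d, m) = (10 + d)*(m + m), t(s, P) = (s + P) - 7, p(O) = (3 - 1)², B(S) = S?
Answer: 985196/223 ≈ 4417.9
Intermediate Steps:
p(O) = 4 (p(O) = 2² = 4)
t(s, P) = -7 + P + s (t(s, P) = (P + s) - 7 = -7 + P + s)
G(d, m) = 2*m*(10 + d) (G(d, m) = (10 + d)*(2*m) = 2*m*(10 + d))
G(1/223, 214) - X(-136, t(B(5), p(-4))) = 2*214*(10 + 1/223) - 1*(-136) = 2*214*(10 + 1/223) + 136 = 2*214*(2231/223) + 136 = 954868/223 + 136 = 985196/223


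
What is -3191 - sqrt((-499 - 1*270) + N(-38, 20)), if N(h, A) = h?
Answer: -3191 - I*sqrt(807) ≈ -3191.0 - 28.408*I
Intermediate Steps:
-3191 - sqrt((-499 - 1*270) + N(-38, 20)) = -3191 - sqrt((-499 - 1*270) - 38) = -3191 - sqrt((-499 - 270) - 38) = -3191 - sqrt(-769 - 38) = -3191 - sqrt(-807) = -3191 - I*sqrt(807)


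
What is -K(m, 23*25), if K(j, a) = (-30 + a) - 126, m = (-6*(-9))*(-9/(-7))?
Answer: -419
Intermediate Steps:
m = 486/7 (m = 54*(-9*(-1/7)) = 54*(9/7) = 486/7 ≈ 69.429)
K(j, a) = -156 + a
-K(m, 23*25) = -(-156 + 23*25) = -(-156 + 575) = -1*419 = -419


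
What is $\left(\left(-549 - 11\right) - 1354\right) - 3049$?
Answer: $-4963$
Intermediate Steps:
$\left(\left(-549 - 11\right) - 1354\right) - 3049 = \left(-560 - 1354\right) - 3049 = -1914 - 3049 = -4963$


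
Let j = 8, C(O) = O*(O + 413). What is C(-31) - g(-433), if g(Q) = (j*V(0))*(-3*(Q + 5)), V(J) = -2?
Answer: 8702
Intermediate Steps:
C(O) = O*(413 + O)
g(Q) = 240 + 48*Q (g(Q) = (8*(-2))*(-3*(Q + 5)) = -(-48)*(5 + Q) = -16*(-15 - 3*Q) = 240 + 48*Q)
C(-31) - g(-433) = -31*(413 - 31) - (240 + 48*(-433)) = -31*382 - (240 - 20784) = -11842 - 1*(-20544) = -11842 + 20544 = 8702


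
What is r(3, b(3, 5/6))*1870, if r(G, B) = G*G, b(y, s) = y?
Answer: 16830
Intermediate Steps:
r(G, B) = G²
r(3, b(3, 5/6))*1870 = 3²*1870 = 9*1870 = 16830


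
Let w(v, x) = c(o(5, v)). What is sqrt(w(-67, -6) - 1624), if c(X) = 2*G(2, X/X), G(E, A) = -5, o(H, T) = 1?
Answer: I*sqrt(1634) ≈ 40.423*I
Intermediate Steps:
c(X) = -10 (c(X) = 2*(-5) = -10)
w(v, x) = -10
sqrt(w(-67, -6) - 1624) = sqrt(-10 - 1624) = sqrt(-1634) = I*sqrt(1634)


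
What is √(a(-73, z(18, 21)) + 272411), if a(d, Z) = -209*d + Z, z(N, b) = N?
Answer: √287686 ≈ 536.36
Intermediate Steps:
a(d, Z) = Z - 209*d
√(a(-73, z(18, 21)) + 272411) = √((18 - 209*(-73)) + 272411) = √((18 + 15257) + 272411) = √(15275 + 272411) = √287686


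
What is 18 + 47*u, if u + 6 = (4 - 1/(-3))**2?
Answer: 5567/9 ≈ 618.56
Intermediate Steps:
u = 115/9 (u = -6 + (4 - 1/(-3))**2 = -6 + (4 - 1*(-1/3))**2 = -6 + (4 + 1/3)**2 = -6 + (13/3)**2 = -6 + 169/9 = 115/9 ≈ 12.778)
18 + 47*u = 18 + 47*(115/9) = 18 + 5405/9 = 5567/9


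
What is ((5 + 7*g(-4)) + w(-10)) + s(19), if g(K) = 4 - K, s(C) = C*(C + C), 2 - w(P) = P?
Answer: 795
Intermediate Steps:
w(P) = 2 - P
s(C) = 2*C**2 (s(C) = C*(2*C) = 2*C**2)
((5 + 7*g(-4)) + w(-10)) + s(19) = ((5 + 7*(4 - 1*(-4))) + (2 - 1*(-10))) + 2*19**2 = ((5 + 7*(4 + 4)) + (2 + 10)) + 2*361 = ((5 + 7*8) + 12) + 722 = ((5 + 56) + 12) + 722 = (61 + 12) + 722 = 73 + 722 = 795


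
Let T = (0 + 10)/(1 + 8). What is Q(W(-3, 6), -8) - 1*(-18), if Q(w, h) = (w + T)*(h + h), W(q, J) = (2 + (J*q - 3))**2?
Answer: -51982/9 ≈ -5775.8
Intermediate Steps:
T = 10/9 ≈ 1.1111
W(q, J) = (-1 + J*q)**2 (W(q, J) = (2 + (-3 + J*q))**2 = (-1 + J*q)**2)
Q(w, h) = 2*h*(10/9 + w) (Q(w, h) = (w + 10/9)*(h + h) = (10/9 + w)*(2*h) = 2*h*(10/9 + w))
Q(W(-3, 6), -8) - 1*(-18) = (2/9)*(-8)*(10 + 9*(-1 + 6*(-3))**2) - 1*(-18) = (2/9)*(-8)*(10 + 9*(-1 - 18)**2) + 18 = (2/9)*(-8)*(10 + 9*(-19)**2) + 18 = (2/9)*(-8)*(10 + 9*361) + 18 = (2/9)*(-8)*(10 + 3249) + 18 = (2/9)*(-8)*3259 + 18 = -52144/9 + 18 = -51982/9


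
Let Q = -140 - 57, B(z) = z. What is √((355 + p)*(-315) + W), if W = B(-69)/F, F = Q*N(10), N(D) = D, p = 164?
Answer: I*√634468800570/1970 ≈ 404.33*I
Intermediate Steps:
Q = -197
F = -1970 (F = -197*10 = -1970)
W = 69/1970 (W = -69/(-1970) = -69*(-1/1970) = 69/1970 ≈ 0.035025)
√((355 + p)*(-315) + W) = √((355 + 164)*(-315) + 69/1970) = √(519*(-315) + 69/1970) = √(-163485 + 69/1970) = √(-322065381/1970) = I*√634468800570/1970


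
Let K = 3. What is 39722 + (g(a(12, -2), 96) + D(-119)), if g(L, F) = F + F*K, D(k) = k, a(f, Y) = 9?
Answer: 39987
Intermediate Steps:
g(L, F) = 4*F (g(L, F) = F + F*3 = F + 3*F = 4*F)
39722 + (g(a(12, -2), 96) + D(-119)) = 39722 + (4*96 - 119) = 39722 + (384 - 119) = 39722 + 265 = 39987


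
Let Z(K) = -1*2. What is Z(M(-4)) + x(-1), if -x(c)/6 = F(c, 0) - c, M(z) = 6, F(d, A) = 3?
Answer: -26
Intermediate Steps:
Z(K) = -2
x(c) = -18 + 6*c (x(c) = -6*(3 - c) = -18 + 6*c)
Z(M(-4)) + x(-1) = -2 + (-18 + 6*(-1)) = -2 + (-18 - 6) = -2 - 24 = -26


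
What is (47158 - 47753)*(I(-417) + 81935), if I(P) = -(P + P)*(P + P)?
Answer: 365104495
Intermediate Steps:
I(P) = -4*P² (I(P) = -2*P*2*P = -4*P²)
(47158 - 47753)*(I(-417) + 81935) = (47158 - 47753)*(-4*(-417)² + 81935) = -595*(-4*173889 + 81935) = -595*(-695556 + 81935) = -595*(-613621) = 365104495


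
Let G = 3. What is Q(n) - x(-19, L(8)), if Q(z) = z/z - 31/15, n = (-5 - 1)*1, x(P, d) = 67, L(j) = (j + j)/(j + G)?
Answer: -1021/15 ≈ -68.067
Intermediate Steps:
L(j) = 2*j/(3 + j) (L(j) = (j + j)/(j + 3) = (2*j)/(3 + j) = 2*j/(3 + j))
n = -6 (n = -6*1 = -6)
Q(z) = -16/15 (Q(z) = 1 - 31*1/15 = 1 - 31/15 = -16/15)
Q(n) - x(-19, L(8)) = -16/15 - 1*67 = -16/15 - 67 = -1021/15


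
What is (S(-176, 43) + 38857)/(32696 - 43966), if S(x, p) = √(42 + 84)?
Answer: -793/230 - 3*√14/11270 ≈ -3.4488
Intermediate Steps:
S(x, p) = 3*√14 (S(x, p) = √126 = 3*√14)
(S(-176, 43) + 38857)/(32696 - 43966) = (3*√14 + 38857)/(32696 - 43966) = (38857 + 3*√14)/(-11270) = (38857 + 3*√14)*(-1/11270) = -793/230 - 3*√14/11270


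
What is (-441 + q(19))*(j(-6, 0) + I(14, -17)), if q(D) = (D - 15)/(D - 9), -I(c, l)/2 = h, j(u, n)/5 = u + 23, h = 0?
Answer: -37451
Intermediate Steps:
j(u, n) = 115 + 5*u (j(u, n) = 5*(u + 23) = 5*(23 + u) = 115 + 5*u)
I(c, l) = 0 (I(c, l) = -2*0 = 0)
q(D) = (-15 + D)/(-9 + D)
(-441 + q(19))*(j(-6, 0) + I(14, -17)) = (-441 + (-15 + 19)/(-9 + 19))*((115 + 5*(-6)) + 0) = (-441 + 4/10)*((115 - 30) + 0) = (-441 + (⅒)*4)*(85 + 0) = (-441 + ⅖)*85 = -2203/5*85 = -37451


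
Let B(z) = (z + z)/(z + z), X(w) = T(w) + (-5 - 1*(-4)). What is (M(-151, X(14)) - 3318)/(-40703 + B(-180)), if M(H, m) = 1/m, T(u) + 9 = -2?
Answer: 39817/488424 ≈ 0.081521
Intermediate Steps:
T(u) = -11 (T(u) = -9 - 2 = -11)
X(w) = -12 (X(w) = -11 + (-5 - 1*(-4)) = -11 + (-5 + 4) = -11 - 1 = -12)
B(z) = 1 (B(z) = (2*z)/((2*z)) = (2*z)*(1/(2*z)) = 1)
(M(-151, X(14)) - 3318)/(-40703 + B(-180)) = (1/(-12) - 3318)/(-40703 + 1) = (-1/12 - 3318)/(-40702) = -39817/12*(-1/40702) = 39817/488424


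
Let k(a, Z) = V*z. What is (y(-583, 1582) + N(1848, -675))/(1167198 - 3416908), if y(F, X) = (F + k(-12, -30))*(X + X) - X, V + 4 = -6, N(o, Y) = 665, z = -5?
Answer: 1687329/2249710 ≈ 0.75002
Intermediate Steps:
V = -10 (V = -4 - 6 = -10)
k(a, Z) = 50 (k(a, Z) = -10*(-5) = 50)
y(F, X) = -X + 2*X*(50 + F) (y(F, X) = (F + 50)*(X + X) - X = (50 + F)*(2*X) - X = 2*X*(50 + F) - X = -X + 2*X*(50 + F))
(y(-583, 1582) + N(1848, -675))/(1167198 - 3416908) = (1582*(99 + 2*(-583)) + 665)/(1167198 - 3416908) = (1582*(99 - 1166) + 665)/(-2249710) = (1582*(-1067) + 665)*(-1/2249710) = (-1687994 + 665)*(-1/2249710) = -1687329*(-1/2249710) = 1687329/2249710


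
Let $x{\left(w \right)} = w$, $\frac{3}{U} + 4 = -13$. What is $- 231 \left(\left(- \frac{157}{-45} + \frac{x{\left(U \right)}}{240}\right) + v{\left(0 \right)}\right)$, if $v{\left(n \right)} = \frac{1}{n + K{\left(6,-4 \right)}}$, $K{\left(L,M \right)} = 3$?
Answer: $- \frac{720335}{816} \approx -882.76$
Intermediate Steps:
$U = - \frac{3}{17}$ ($U = \frac{3}{-4 - 13} = \frac{3}{-17} = 3 \left(- \frac{1}{17}\right) = - \frac{3}{17} \approx -0.17647$)
$v{\left(n \right)} = \frac{1}{3 + n}$ ($v{\left(n \right)} = \frac{1}{n + 3} = \frac{1}{3 + n}$)
$- 231 \left(\left(- \frac{157}{-45} + \frac{x{\left(U \right)}}{240}\right) + v{\left(0 \right)}\right) = - 231 \left(\left(- \frac{157}{-45} - \frac{3}{17 \cdot 240}\right) + \frac{1}{3 + 0}\right) = - 231 \left(\left(\left(-157\right) \left(- \frac{1}{45}\right) - \frac{1}{1360}\right) + \frac{1}{3}\right) = - 231 \left(\left(\frac{157}{45} - \frac{1}{1360}\right) + \frac{1}{3}\right) = - 231 \left(\frac{8539}{2448} + \frac{1}{3}\right) = \left(-231\right) \frac{9355}{2448} = - \frac{720335}{816}$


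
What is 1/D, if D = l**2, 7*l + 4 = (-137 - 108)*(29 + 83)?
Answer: 49/753173136 ≈ 6.5058e-8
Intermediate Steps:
l = -27444/7 (l = -4/7 + ((-137 - 108)*(29 + 83))/7 = -4/7 + (-245*112)/7 = -4/7 + (1/7)*(-27440) = -4/7 - 3920 = -27444/7 ≈ -3920.6)
D = 753173136/49 (D = (-27444/7)**2 = 753173136/49 ≈ 1.5371e+7)
1/D = 1/(753173136/49) = 49/753173136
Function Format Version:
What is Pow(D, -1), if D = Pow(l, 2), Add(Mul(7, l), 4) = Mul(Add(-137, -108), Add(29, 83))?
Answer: Rational(49, 753173136) ≈ 6.5058e-8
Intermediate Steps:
l = Rational(-27444, 7) (l = Add(Rational(-4, 7), Mul(Rational(1, 7), Mul(Add(-137, -108), Add(29, 83)))) = Add(Rational(-4, 7), Mul(Rational(1, 7), Mul(-245, 112))) = Add(Rational(-4, 7), Mul(Rational(1, 7), -27440)) = Add(Rational(-4, 7), -3920) = Rational(-27444, 7) ≈ -3920.6)
D = Rational(753173136, 49) (D = Pow(Rational(-27444, 7), 2) = Rational(753173136, 49) ≈ 1.5371e+7)
Pow(D, -1) = Pow(Rational(753173136, 49), -1) = Rational(49, 753173136)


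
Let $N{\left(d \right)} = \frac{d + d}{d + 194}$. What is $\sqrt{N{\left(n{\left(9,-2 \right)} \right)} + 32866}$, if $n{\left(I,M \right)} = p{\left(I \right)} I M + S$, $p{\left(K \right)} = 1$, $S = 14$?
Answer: $\frac{\sqrt{296615270}}{95} \approx 181.29$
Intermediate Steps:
$n{\left(I,M \right)} = 14 + I M$ ($n{\left(I,M \right)} = 1 I M + 14 = I M + 14 = 14 + I M$)
$N{\left(d \right)} = \frac{2 d}{194 + d}$
$\sqrt{N{\left(n{\left(9,-2 \right)} \right)} + 32866} = \sqrt{\frac{2 \left(14 + 9 \left(-2\right)\right)}{194 + \left(14 + 9 \left(-2\right)\right)} + 32866} = \sqrt{\frac{2 \left(14 - 18\right)}{194 + \left(14 - 18\right)} + 32866} = \sqrt{2 \left(-4\right) \frac{1}{194 - 4} + 32866} = \sqrt{2 \left(-4\right) \frac{1}{190} + 32866} = \sqrt{- \frac{4}{95} + 32866} = \sqrt{\frac{3122266}{95}} = \frac{\sqrt{296615270}}{95}$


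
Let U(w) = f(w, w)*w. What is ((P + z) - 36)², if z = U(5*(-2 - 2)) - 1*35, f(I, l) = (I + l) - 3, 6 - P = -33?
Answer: 685584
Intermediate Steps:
P = 39 (P = 6 - 1*(-33) = 6 + 33 = 39)
f(I, l) = -3 + I + l
U(w) = w*(-3 + 2*w) (U(w) = (-3 + w + w)*w = (-3 + 2*w)*w = w*(-3 + 2*w))
z = 825 (z = (5*(-2 - 2))*(-3 + 2*(5*(-2 - 2))) - 1*35 = (5*(-4))*(-3 + 2*(5*(-4))) - 35 = -20*(-3 + 2*(-20)) - 35 = -20*(-3 - 40) - 35 = -20*(-43) - 35 = 860 - 35 = 825)
((P + z) - 36)² = ((39 + 825) - 36)² = (864 - 36)² = 828² = 685584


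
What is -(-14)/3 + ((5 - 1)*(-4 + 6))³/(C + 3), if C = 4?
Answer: 1634/21 ≈ 77.810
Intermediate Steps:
-(-14)/3 + ((5 - 1)*(-4 + 6))³/(C + 3) = -(-14)/3 + ((5 - 1)*(-4 + 6))³/(4 + 3) = -(-14)/3 + (4*2)³/7 = -14*(-⅓) + 8³*(⅐) = 14/3 + 512*(⅐) = 14/3 + 512/7 = 1634/21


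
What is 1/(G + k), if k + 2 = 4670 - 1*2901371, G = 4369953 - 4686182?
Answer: -1/3212932 ≈ -3.1124e-7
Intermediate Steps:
G = -316229
k = -2896703 (k = -2 + (4670 - 1*2901371) = -2 + (4670 - 2901371) = -2 - 2896701 = -2896703)
1/(G + k) = 1/(-316229 - 2896703) = 1/(-3212932) = -1/3212932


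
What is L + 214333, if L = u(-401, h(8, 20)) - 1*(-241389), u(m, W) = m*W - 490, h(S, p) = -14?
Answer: 460846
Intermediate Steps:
u(m, W) = -490 + W*m (u(m, W) = W*m - 490 = -490 + W*m)
L = 246513 (L = (-490 - 14*(-401)) - 1*(-241389) = (-490 + 5614) + 241389 = 5124 + 241389 = 246513)
L + 214333 = 246513 + 214333 = 460846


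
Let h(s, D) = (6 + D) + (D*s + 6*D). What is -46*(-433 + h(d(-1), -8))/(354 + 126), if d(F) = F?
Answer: 2185/48 ≈ 45.521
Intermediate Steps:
h(s, D) = 6 + 7*D + D*s (h(s, D) = (6 + D) + (6*D + D*s) = 6 + 7*D + D*s)
-46*(-433 + h(d(-1), -8))/(354 + 126) = -46*(-433 + (6 + 7*(-8) - 8*(-1)))/(354 + 126) = -46/(480/(-433 + (6 - 56 + 8))) = -46/(480/(-433 - 42)) = -46/(480/(-475)) = -46/(480*(-1/475)) = -46/(-96/95) = -46*(-95/96) = 2185/48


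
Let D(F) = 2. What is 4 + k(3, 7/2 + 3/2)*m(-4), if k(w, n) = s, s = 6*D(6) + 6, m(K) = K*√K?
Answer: 4 - 144*I ≈ 4.0 - 144.0*I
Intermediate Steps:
m(K) = K^(3/2)
s = 18 (s = 6*2 + 6 = 12 + 6 = 18)
k(w, n) = 18
4 + k(3, 7/2 + 3/2)*m(-4) = 4 + 18*(-4)^(3/2) = 4 + 18*(-8*I) = 4 - 144*I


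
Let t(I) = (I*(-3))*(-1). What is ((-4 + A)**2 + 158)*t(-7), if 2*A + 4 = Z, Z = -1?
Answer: -16821/4 ≈ -4205.3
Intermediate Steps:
A = -5/2 (A = -2 + (1/2)*(-1) = -2 - 1/2 = -5/2 ≈ -2.5000)
t(I) = 3*I (t(I) = -3*I*(-1) = 3*I)
((-4 + A)**2 + 158)*t(-7) = ((-4 - 5/2)**2 + 158)*(3*(-7)) = ((-13/2)**2 + 158)*(-21) = (169/4 + 158)*(-21) = (801/4)*(-21) = -16821/4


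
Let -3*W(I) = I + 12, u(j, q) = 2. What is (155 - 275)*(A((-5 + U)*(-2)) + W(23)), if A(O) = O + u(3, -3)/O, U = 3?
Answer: 860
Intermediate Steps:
W(I) = -4 - I/3 (W(I) = -(I + 12)/3 = -(12 + I)/3 = -4 - I/3)
A(O) = O + 2/O
(155 - 275)*(A((-5 + U)*(-2)) + W(23)) = (155 - 275)*(((-5 + 3)*(-2) + 2/(((-5 + 3)*(-2)))) + (-4 - ⅓*23)) = -120*((-2*(-2) + 2/((-2*(-2)))) + (-4 - 23/3)) = -120*((4 + 2/4) - 35/3) = -120*((4 + 2*(¼)) - 35/3) = -120*((4 + ½) - 35/3) = -120*(9/2 - 35/3) = -120*(-43/6) = 860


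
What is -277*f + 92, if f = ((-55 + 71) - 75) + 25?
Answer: 9510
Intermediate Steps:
f = -34 (f = (16 - 75) + 25 = -59 + 25 = -34)
-277*f + 92 = -277*(-34) + 92 = 9418 + 92 = 9510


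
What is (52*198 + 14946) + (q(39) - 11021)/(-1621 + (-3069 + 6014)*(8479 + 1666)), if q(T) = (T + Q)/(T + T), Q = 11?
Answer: 14705241266579/582570378 ≈ 25242.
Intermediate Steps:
q(T) = (11 + T)/(2*T) (q(T) = (T + 11)/(T + T) = (11 + T)/((2*T)) = (11 + T)*(1/(2*T)) = (11 + T)/(2*T))
(52*198 + 14946) + (q(39) - 11021)/(-1621 + (-3069 + 6014)*(8479 + 1666)) = (52*198 + 14946) + ((1/2)*(11 + 39)/39 - 11021)/(-1621 + (-3069 + 6014)*(8479 + 1666)) = (10296 + 14946) + ((1/2)*(1/39)*50 - 11021)/(-1621 + 2945*10145) = 25242 + (25/39 - 11021)/(-1621 + 29877025) = 25242 - 429794/39/29875404 = 25242 - 429794/39*1/29875404 = 25242 - 214897/582570378 = 14705241266579/582570378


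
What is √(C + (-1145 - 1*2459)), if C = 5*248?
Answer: 2*I*√591 ≈ 48.621*I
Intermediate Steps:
C = 1240
√(C + (-1145 - 1*2459)) = √(1240 + (-1145 - 1*2459)) = √(1240 + (-1145 - 2459)) = √(1240 - 3604) = √(-2364) = 2*I*√591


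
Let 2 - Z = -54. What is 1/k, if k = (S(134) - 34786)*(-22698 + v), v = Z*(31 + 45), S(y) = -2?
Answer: 1/641560296 ≈ 1.5587e-9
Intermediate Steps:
Z = 56 (Z = 2 - 1*(-54) = 2 + 54 = 56)
v = 4256 (v = 56*(31 + 45) = 56*76 = 4256)
k = 641560296 (k = (-2 - 34786)*(-22698 + 4256) = -34788*(-18442) = 641560296)
1/k = 1/641560296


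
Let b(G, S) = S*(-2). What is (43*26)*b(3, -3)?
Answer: 6708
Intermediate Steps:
b(G, S) = -2*S
(43*26)*b(3, -3) = (43*26)*(-2*(-3)) = 1118*6 = 6708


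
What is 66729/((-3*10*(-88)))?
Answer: 22243/880 ≈ 25.276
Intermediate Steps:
66729/((-3*10*(-88))) = 66729/((-30*(-88))) = 66729/2640 = 66729*(1/2640) = 22243/880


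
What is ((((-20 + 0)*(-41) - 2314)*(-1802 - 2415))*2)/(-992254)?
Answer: -6300198/496127 ≈ -12.699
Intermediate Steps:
((((-20 + 0)*(-41) - 2314)*(-1802 - 2415))*2)/(-992254) = (((-20*(-41) - 2314)*(-4217))*2)*(-1/992254) = (((820 - 2314)*(-4217))*2)*(-1/992254) = (-1494*(-4217)*2)*(-1/992254) = (6300198*2)*(-1/992254) = 12600396*(-1/992254) = -6300198/496127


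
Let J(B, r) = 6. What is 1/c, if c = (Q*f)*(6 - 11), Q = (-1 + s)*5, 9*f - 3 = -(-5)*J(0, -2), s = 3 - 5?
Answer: 1/275 ≈ 0.0036364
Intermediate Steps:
s = -2
f = 11/3 (f = ⅓ + (-(-5)*6)/9 = ⅓ + (-5*(-6))/9 = ⅓ + (⅑)*30 = ⅓ + 10/3 = 11/3 ≈ 3.6667)
Q = -15 (Q = (-1 - 2)*5 = -3*5 = -15)
c = 275 (c = (-15*11/3)*(6 - 11) = -55*(-5) = 275)
1/c = 1/275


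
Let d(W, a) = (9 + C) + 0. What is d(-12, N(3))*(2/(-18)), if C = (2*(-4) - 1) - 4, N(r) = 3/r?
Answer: 4/9 ≈ 0.44444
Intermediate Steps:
C = -13 (C = (-8 - 1) - 4 = -9 - 4 = -13)
d(W, a) = -4 (d(W, a) = (9 - 13) + 0 = -4 + 0 = -4)
d(-12, N(3))*(2/(-18)) = -8/(-18) = -8*(-1)/18 = -4*(-⅑) = 4/9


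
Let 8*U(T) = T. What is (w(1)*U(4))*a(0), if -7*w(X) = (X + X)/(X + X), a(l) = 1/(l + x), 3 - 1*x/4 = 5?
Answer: 1/112 ≈ 0.0089286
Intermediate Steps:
x = -8 (x = 12 - 4*5 = 12 - 20 = -8)
a(l) = 1/(-8 + l) (a(l) = 1/(l - 8) = 1/(-8 + l))
U(T) = T/8
w(X) = -⅐ (w(X) = -(X + X)/(7*(X + X)) = -2*X/(7*(2*X)) = -2*X*1/(2*X)/7 = -⅐*1 = -⅐)
(w(1)*U(4))*a(0) = (-4/56)/(-8 + 0) = -⅐*½/(-8) = -1/14*(-⅛) = 1/112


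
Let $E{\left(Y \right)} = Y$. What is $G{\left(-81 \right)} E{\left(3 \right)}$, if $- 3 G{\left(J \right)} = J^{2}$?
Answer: $-6561$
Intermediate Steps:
$G{\left(J \right)} = - \frac{J^{2}}{3}$
$G{\left(-81 \right)} E{\left(3 \right)} = - \frac{\left(-81\right)^{2}}{3} \cdot 3 = \left(- \frac{1}{3}\right) 6561 \cdot 3 = \left(-2187\right) 3 = -6561$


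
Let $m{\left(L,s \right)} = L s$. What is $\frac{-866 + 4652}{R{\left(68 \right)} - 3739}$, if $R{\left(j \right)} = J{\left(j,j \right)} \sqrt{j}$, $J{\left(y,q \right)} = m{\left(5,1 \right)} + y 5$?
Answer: $- \frac{14155854}{5886421} - \frac{2612340 \sqrt{17}}{5886421} \approx -4.2346$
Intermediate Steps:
$J{\left(y,q \right)} = 5 + 5 y$ ($J{\left(y,q \right)} = 5 \cdot 1 + y 5 = 5 + 5 y$)
$R{\left(j \right)} = \sqrt{j} \left(5 + 5 j\right)$ ($R{\left(j \right)} = \left(5 + 5 j\right) \sqrt{j} = \sqrt{j} \left(5 + 5 j\right)$)
$\frac{-866 + 4652}{R{\left(68 \right)} - 3739} = \frac{-866 + 4652}{5 \sqrt{68} \left(1 + 68\right) - 3739} = \frac{3786}{5 \cdot 2 \sqrt{17} \cdot 69 - 3739} = \frac{3786}{690 \sqrt{17} - 3739} = \frac{3786}{-3739 + 690 \sqrt{17}}$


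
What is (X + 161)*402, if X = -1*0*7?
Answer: 64722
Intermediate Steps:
X = 0 (X = 0*7 = 0)
(X + 161)*402 = (0 + 161)*402 = 161*402 = 64722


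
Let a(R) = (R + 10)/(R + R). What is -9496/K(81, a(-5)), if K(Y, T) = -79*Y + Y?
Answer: 4748/3159 ≈ 1.5030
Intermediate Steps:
a(R) = (10 + R)/(2*R) (a(R) = (10 + R)/((2*R)) = (10 + R)*(1/(2*R)) = (10 + R)/(2*R))
K(Y, T) = -78*Y
-9496/K(81, a(-5)) = -9496/((-78*81)) = -9496/(-6318) = -9496*(-1/6318) = 4748/3159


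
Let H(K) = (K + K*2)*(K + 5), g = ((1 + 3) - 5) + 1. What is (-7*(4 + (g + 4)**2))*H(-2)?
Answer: 2520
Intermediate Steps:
g = 0 (g = (4 - 5) + 1 = -1 + 1 = 0)
H(K) = 3*K*(5 + K) (H(K) = (K + 2*K)*(5 + K) = (3*K)*(5 + K) = 3*K*(5 + K))
(-7*(4 + (g + 4)**2))*H(-2) = (-7*(4 + (0 + 4)**2))*(3*(-2)*(5 - 2)) = (-7*(4 + 4**2))*(3*(-2)*3) = -7*(4 + 16)*(-18) = -7*20*(-18) = -140*(-18) = 2520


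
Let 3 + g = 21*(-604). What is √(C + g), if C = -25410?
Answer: 3*I*√4233 ≈ 195.18*I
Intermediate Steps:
g = -12687 (g = -3 + 21*(-604) = -3 - 12684 = -12687)
√(C + g) = √(-25410 - 12687) = √(-38097) = 3*I*√4233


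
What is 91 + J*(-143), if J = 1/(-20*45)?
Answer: 82043/900 ≈ 91.159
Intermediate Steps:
J = -1/900 (J = -1/20*1/45 = -1/900 ≈ -0.0011111)
91 + J*(-143) = 91 - 1/900*(-143) = 91 + 143/900 = 82043/900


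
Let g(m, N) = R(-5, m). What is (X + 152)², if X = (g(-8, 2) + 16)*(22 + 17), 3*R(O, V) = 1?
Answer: 622521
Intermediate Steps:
R(O, V) = ⅓ (R(O, V) = (⅓)*1 = ⅓)
g(m, N) = ⅓
X = 637 (X = (⅓ + 16)*(22 + 17) = (49/3)*39 = 637)
(X + 152)² = (637 + 152)² = 789² = 622521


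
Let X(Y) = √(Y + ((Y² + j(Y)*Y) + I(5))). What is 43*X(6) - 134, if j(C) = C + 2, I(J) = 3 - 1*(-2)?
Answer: -134 + 43*√95 ≈ 285.11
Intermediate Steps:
I(J) = 5 (I(J) = 3 + 2 = 5)
j(C) = 2 + C
X(Y) = √(5 + Y + Y² + Y*(2 + Y)) (X(Y) = √(Y + ((Y² + (2 + Y)*Y) + 5)) = √(Y + ((Y² + Y*(2 + Y)) + 5)) = √(Y + (5 + Y² + Y*(2 + Y))) = √(5 + Y + Y² + Y*(2 + Y)))
43*X(6) - 134 = 43*√(5 + 2*6² + 3*6) - 134 = 43*√(5 + 2*36 + 18) - 134 = 43*√(5 + 72 + 18) - 134 = 43*√95 - 134 = -134 + 43*√95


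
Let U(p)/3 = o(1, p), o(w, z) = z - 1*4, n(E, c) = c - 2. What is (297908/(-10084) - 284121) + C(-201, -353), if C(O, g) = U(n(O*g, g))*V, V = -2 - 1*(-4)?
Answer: -721773752/2521 ≈ -2.8630e+5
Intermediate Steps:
n(E, c) = -2 + c
V = 2 (V = -2 + 4 = 2)
o(w, z) = -4 + z (o(w, z) = z - 4 = -4 + z)
U(p) = -12 + 3*p (U(p) = 3*(-4 + p) = -12 + 3*p)
C(O, g) = -36 + 6*g (C(O, g) = (-12 + 3*(-2 + g))*2 = (-12 + (-6 + 3*g))*2 = (-18 + 3*g)*2 = -36 + 6*g)
(297908/(-10084) - 284121) + C(-201, -353) = (297908/(-10084) - 284121) + (-36 + 6*(-353)) = (297908*(-1/10084) - 284121) + (-36 - 2118) = (-74477/2521 - 284121) - 2154 = -716343518/2521 - 2154 = -721773752/2521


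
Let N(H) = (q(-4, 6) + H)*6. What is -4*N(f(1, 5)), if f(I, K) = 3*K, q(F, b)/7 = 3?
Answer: -864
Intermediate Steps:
q(F, b) = 21 (q(F, b) = 7*3 = 21)
N(H) = 126 + 6*H (N(H) = (21 + H)*6 = 126 + 6*H)
-4*N(f(1, 5)) = -4*(126 + 6*(3*5)) = -4*(126 + 6*15) = -4*(126 + 90) = -4*216 = -864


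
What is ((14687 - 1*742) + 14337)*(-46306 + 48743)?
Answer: 68923234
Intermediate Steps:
((14687 - 1*742) + 14337)*(-46306 + 48743) = ((14687 - 742) + 14337)*2437 = (13945 + 14337)*2437 = 28282*2437 = 68923234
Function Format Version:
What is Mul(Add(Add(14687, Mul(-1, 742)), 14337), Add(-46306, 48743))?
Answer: 68923234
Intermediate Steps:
Mul(Add(Add(14687, Mul(-1, 742)), 14337), Add(-46306, 48743)) = Mul(Add(Add(14687, -742), 14337), 2437) = Mul(Add(13945, 14337), 2437) = Mul(28282, 2437) = 68923234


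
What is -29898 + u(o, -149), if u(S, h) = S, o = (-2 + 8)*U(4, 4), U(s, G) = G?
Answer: -29874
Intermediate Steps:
o = 24 (o = (-2 + 8)*4 = 6*4 = 24)
-29898 + u(o, -149) = -29898 + 24 = -29874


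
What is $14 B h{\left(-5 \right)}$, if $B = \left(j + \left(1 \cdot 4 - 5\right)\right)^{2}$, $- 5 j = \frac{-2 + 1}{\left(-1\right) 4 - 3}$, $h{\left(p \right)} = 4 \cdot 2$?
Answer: $\frac{20736}{175} \approx 118.49$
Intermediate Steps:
$h{\left(p \right)} = 8$
$j = - \frac{1}{35}$ ($j = - \frac{\left(-2 + 1\right) \frac{1}{\left(-1\right) 4 - 3}}{5} = - \frac{\left(-1\right) \frac{1}{-4 - 3}}{5} = - \frac{\left(-1\right) \frac{1}{-7}}{5} = - \frac{\left(-1\right) \left(- \frac{1}{7}\right)}{5} = \left(- \frac{1}{5}\right) \frac{1}{7} = - \frac{1}{35} \approx -0.028571$)
$B = \frac{1296}{1225}$ ($B = \left(- \frac{1}{35} + \left(1 \cdot 4 - 5\right)\right)^{2} = \left(- \frac{1}{35} + \left(4 - 5\right)\right)^{2} = \left(- \frac{1}{35} - 1\right)^{2} = \left(- \frac{36}{35}\right)^{2} = \frac{1296}{1225} \approx 1.058$)
$14 B h{\left(-5 \right)} = 14 \cdot \frac{1296}{1225} \cdot 8 = \frac{2592}{175} \cdot 8 = \frac{20736}{175}$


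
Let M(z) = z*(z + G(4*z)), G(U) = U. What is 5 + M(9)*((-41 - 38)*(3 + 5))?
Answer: -255955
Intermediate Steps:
M(z) = 5*z² (M(z) = z*(z + 4*z) = z*(5*z) = 5*z²)
5 + M(9)*((-41 - 38)*(3 + 5)) = 5 + (5*9²)*((-41 - 38)*(3 + 5)) = 5 + (5*81)*(-79*8) = 5 + 405*(-632) = 5 - 255960 = -255955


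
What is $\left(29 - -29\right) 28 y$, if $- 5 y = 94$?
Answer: $- \frac{152656}{5} \approx -30531.0$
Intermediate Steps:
$y = - \frac{94}{5}$ ($y = \left(- \frac{1}{5}\right) 94 = - \frac{94}{5} \approx -18.8$)
$\left(29 - -29\right) 28 y = \left(29 - -29\right) 28 \left(- \frac{94}{5}\right) = \left(29 + 29\right) 28 \left(- \frac{94}{5}\right) = 58 \cdot 28 \left(- \frac{94}{5}\right) = 1624 \left(- \frac{94}{5}\right) = - \frac{152656}{5}$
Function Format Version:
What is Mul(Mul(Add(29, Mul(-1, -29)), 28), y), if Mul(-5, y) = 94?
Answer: Rational(-152656, 5) ≈ -30531.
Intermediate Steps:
y = Rational(-94, 5) (y = Mul(Rational(-1, 5), 94) = Rational(-94, 5) ≈ -18.800)
Mul(Mul(Add(29, Mul(-1, -29)), 28), y) = Mul(Mul(Add(29, Mul(-1, -29)), 28), Rational(-94, 5)) = Mul(Mul(Add(29, 29), 28), Rational(-94, 5)) = Mul(Mul(58, 28), Rational(-94, 5)) = Mul(1624, Rational(-94, 5)) = Rational(-152656, 5)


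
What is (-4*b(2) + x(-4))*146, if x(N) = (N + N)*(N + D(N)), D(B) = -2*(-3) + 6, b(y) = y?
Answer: -10512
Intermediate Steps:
D(B) = 12 (D(B) = 6 + 6 = 12)
x(N) = 2*N*(12 + N) (x(N) = (N + N)*(N + 12) = (2*N)*(12 + N) = 2*N*(12 + N))
(-4*b(2) + x(-4))*146 = (-4*2 + 2*(-4)*(12 - 4))*146 = (-8 + 2*(-4)*8)*146 = (-8 - 64)*146 = -72*146 = -10512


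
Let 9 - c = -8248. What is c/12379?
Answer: 8257/12379 ≈ 0.66702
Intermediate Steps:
c = 8257 (c = 9 - 1*(-8248) = 9 + 8248 = 8257)
c/12379 = 8257/12379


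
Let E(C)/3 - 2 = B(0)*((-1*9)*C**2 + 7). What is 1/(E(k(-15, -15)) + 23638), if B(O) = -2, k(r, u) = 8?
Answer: 1/27058 ≈ 3.6958e-5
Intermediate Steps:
E(C) = -36 + 54*C**2 (E(C) = 6 + 3*(-2*((-1*9)*C**2 + 7)) = 6 + 3*(-2*(-9*C**2 + 7)) = 6 + 3*(-2*(7 - 9*C**2)) = 6 + 3*(-14 + 18*C**2) = 6 + (-42 + 54*C**2) = -36 + 54*C**2)
1/(E(k(-15, -15)) + 23638) = 1/((-36 + 54*8**2) + 23638) = 1/((-36 + 54*64) + 23638) = 1/((-36 + 3456) + 23638) = 1/(3420 + 23638) = 1/27058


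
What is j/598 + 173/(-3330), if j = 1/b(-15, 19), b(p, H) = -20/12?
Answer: -26363/497835 ≈ -0.052955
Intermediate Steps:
b(p, H) = -5/3 (b(p, H) = -20*1/12 = -5/3)
j = -3/5 (j = 1/(-5/3) = -3/5 ≈ -0.60000)
j/598 + 173/(-3330) = -3/5/598 + 173/(-3330) = -3/5*1/598 + 173*(-1/3330) = -3/2990 - 173/3330 = -26363/497835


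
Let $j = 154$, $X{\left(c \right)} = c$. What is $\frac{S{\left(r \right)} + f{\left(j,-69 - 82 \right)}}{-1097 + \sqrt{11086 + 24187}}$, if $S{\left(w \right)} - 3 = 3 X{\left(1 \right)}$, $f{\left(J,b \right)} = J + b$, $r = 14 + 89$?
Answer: $- \frac{9873}{1168136} - \frac{9 \sqrt{35273}}{1168136} \approx -0.0098989$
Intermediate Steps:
$r = 103$
$S{\left(w \right)} = 6$ ($S{\left(w \right)} = 3 + 3 \cdot 1 = 3 + 3 = 6$)
$\frac{S{\left(r \right)} + f{\left(j,-69 - 82 \right)}}{-1097 + \sqrt{11086 + 24187}} = \frac{6 + \left(154 - 151\right)}{-1097 + \sqrt{11086 + 24187}} = \frac{6 + \left(154 - 151\right)}{-1097 + \sqrt{35273}} = \frac{6 + 3}{-1097 + \sqrt{35273}} = \frac{9}{-1097 + \sqrt{35273}}$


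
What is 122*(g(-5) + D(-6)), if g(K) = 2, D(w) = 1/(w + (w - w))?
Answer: 671/3 ≈ 223.67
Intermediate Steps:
D(w) = 1/w (D(w) = 1/(w + 0) = 1/w)
122*(g(-5) + D(-6)) = 122*(2 + 1/(-6)) = 122*(2 - ⅙) = 122*(11/6) = 671/3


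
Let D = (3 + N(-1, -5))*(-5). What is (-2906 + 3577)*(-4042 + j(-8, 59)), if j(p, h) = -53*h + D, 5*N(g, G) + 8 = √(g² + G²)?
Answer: -4815096 - 671*√26 ≈ -4.8185e+6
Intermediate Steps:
N(g, G) = -8/5 + √(G² + g²)/5 (N(g, G) = -8/5 + √(g² + G²)/5 = -8/5 + √(G² + g²)/5)
D = -7 - √26 (D = (3 + (-8/5 + √((-5)² + (-1)²)/5))*(-5) = (3 + (-8/5 + √(25 + 1)/5))*(-5) = (3 + (-8/5 + √26/5))*(-5) = (7/5 + √26/5)*(-5) = -7 - √26 ≈ -12.099)
j(p, h) = -7 - √26 - 53*h (j(p, h) = -53*h + (-7 - √26) = -7 - √26 - 53*h)
(-2906 + 3577)*(-4042 + j(-8, 59)) = (-2906 + 3577)*(-4042 + (-7 - √26 - 53*59)) = 671*(-4042 + (-7 - √26 - 3127)) = 671*(-4042 + (-3134 - √26)) = 671*(-7176 - √26) = -4815096 - 671*√26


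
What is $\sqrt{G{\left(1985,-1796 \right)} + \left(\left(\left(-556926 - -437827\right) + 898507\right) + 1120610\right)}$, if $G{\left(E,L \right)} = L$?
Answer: $\sqrt{1898222} \approx 1377.8$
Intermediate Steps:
$\sqrt{G{\left(1985,-1796 \right)} + \left(\left(\left(-556926 - -437827\right) + 898507\right) + 1120610\right)} = \sqrt{-1796 + \left(\left(\left(-556926 - -437827\right) + 898507\right) + 1120610\right)} = \sqrt{-1796 + \left(\left(\left(-556926 + 437827\right) + 898507\right) + 1120610\right)} = \sqrt{-1796 + \left(\left(-119099 + 898507\right) + 1120610\right)} = \sqrt{-1796 + \left(779408 + 1120610\right)} = \sqrt{-1796 + 1900018} = \sqrt{1898222}$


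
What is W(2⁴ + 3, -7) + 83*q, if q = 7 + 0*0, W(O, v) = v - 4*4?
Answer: 558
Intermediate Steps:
W(O, v) = -16 + v (W(O, v) = v - 16 = -16 + v)
q = 7 (q = 7 + 0 = 7)
W(2⁴ + 3, -7) + 83*q = (-16 - 7) + 83*7 = -23 + 581 = 558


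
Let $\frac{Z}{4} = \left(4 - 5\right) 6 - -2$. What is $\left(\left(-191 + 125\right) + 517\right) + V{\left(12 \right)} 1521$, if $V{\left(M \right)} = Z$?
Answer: $-23885$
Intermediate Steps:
$Z = -16$ ($Z = 4 \left(\left(4 - 5\right) 6 - -2\right) = 4 \left(\left(-1\right) 6 + 2\right) = 4 \left(-6 + 2\right) = 4 \left(-4\right) = -16$)
$V{\left(M \right)} = -16$
$\left(\left(-191 + 125\right) + 517\right) + V{\left(12 \right)} 1521 = \left(\left(-191 + 125\right) + 517\right) - 24336 = \left(-66 + 517\right) - 24336 = 451 - 24336 = -23885$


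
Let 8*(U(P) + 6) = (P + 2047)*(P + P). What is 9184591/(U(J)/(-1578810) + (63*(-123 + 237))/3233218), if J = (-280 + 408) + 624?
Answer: -3907000185598406065/140833308124 ≈ -2.7742e+7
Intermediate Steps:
J = 752 (J = 128 + 624 = 752)
U(P) = -6 + P*(2047 + P)/4 (U(P) = -6 + ((P + 2047)*(P + P))/8 = -6 + ((2047 + P)*(2*P))/8 = -6 + (2*P*(2047 + P))/8 = -6 + P*(2047 + P)/4)
9184591/(U(J)/(-1578810) + (63*(-123 + 237))/3233218) = 9184591/((-6 + (1/4)*752**2 + (2047/4)*752)/(-1578810) + (63*(-123 + 237))/3233218) = 9184591/((-6 + (1/4)*565504 + 384836)*(-1/1578810) + (63*114)*(1/3233218)) = 9184591/((-6 + 141376 + 384836)*(-1/1578810) + 7182*(1/3233218)) = 9184591/(526206*(-1/1578810) + 3591/1616609) = 9184591/(-87701/263135 + 3591/1616609) = 9184591/(-140833308124/425386409215) = 9184591*(-425386409215/140833308124) = -3907000185598406065/140833308124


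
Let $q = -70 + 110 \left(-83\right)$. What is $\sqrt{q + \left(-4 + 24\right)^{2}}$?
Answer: $20 i \sqrt{22} \approx 93.808 i$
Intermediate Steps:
$q = -9200$ ($q = -70 - 9130 = -9200$)
$\sqrt{q + \left(-4 + 24\right)^{2}} = \sqrt{-9200 + \left(-4 + 24\right)^{2}} = \sqrt{-9200 + 20^{2}} = \sqrt{-9200 + 400} = \sqrt{-8800} = 20 i \sqrt{22}$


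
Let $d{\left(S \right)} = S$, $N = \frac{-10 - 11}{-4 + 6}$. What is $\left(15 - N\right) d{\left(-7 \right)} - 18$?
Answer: $- \frac{393}{2} \approx -196.5$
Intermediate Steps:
$N = - \frac{21}{2} \approx -10.5$
$\left(15 - N\right) d{\left(-7 \right)} - 18 = \left(15 - - \frac{21}{2}\right) \left(-7\right) - 18 = \left(15 + \frac{21}{2}\right) \left(-7\right) - 18 = \frac{51}{2} \left(-7\right) - 18 = - \frac{357}{2} - 18 = - \frac{393}{2}$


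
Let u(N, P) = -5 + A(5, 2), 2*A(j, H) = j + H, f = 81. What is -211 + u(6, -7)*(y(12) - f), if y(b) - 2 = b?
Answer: -221/2 ≈ -110.50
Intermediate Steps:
y(b) = 2 + b
A(j, H) = H/2 + j/2 (A(j, H) = (j + H)/2 = (H + j)/2 = H/2 + j/2)
u(N, P) = -3/2 (u(N, P) = -5 + ((½)*2 + (½)*5) = -5 + (1 + 5/2) = -5 + 7/2 = -3/2)
-211 + u(6, -7)*(y(12) - f) = -211 - 3*((2 + 12) - 1*81)/2 = -211 - 3*(14 - 81)/2 = -211 - 3/2*(-67) = -211 + 201/2 = -221/2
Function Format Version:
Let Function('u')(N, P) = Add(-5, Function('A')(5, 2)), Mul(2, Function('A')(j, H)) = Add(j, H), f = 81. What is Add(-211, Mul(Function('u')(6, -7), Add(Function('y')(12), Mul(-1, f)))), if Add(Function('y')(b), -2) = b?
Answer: Rational(-221, 2) ≈ -110.50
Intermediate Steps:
Function('y')(b) = Add(2, b)
Function('A')(j, H) = Add(Mul(Rational(1, 2), H), Mul(Rational(1, 2), j)) (Function('A')(j, H) = Mul(Rational(1, 2), Add(j, H)) = Mul(Rational(1, 2), Add(H, j)) = Add(Mul(Rational(1, 2), H), Mul(Rational(1, 2), j)))
Function('u')(N, P) = Rational(-3, 2) (Function('u')(N, P) = Add(-5, Add(Mul(Rational(1, 2), 2), Mul(Rational(1, 2), 5))) = Add(-5, Add(1, Rational(5, 2))) = Add(-5, Rational(7, 2)) = Rational(-3, 2))
Add(-211, Mul(Function('u')(6, -7), Add(Function('y')(12), Mul(-1, f)))) = Add(-211, Mul(Rational(-3, 2), Add(Add(2, 12), Mul(-1, 81)))) = Add(-211, Mul(Rational(-3, 2), Add(14, -81))) = Add(-211, Mul(Rational(-3, 2), -67)) = Add(-211, Rational(201, 2)) = Rational(-221, 2)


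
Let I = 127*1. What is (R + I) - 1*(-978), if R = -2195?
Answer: -1090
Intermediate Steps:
I = 127
(R + I) - 1*(-978) = (-2195 + 127) - 1*(-978) = -2068 + 978 = -1090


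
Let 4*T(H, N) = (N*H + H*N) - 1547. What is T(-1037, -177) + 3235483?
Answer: 13307483/4 ≈ 3.3269e+6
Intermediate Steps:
T(H, N) = -1547/4 + H*N/2 (T(H, N) = ((N*H + H*N) - 1547)/4 = ((H*N + H*N) - 1547)/4 = (2*H*N - 1547)/4 = (-1547 + 2*H*N)/4 = -1547/4 + H*N/2)
T(-1037, -177) + 3235483 = (-1547/4 + (½)*(-1037)*(-177)) + 3235483 = (-1547/4 + 183549/2) + 3235483 = 365551/4 + 3235483 = 13307483/4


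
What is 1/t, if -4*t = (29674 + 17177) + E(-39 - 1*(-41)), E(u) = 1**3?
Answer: -1/11713 ≈ -8.5375e-5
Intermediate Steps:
E(u) = 1
t = -11713 (t = -((29674 + 17177) + 1)/4 = -(46851 + 1)/4 = -1/4*46852 = -11713)
1/t = 1/(-11713) = -1/11713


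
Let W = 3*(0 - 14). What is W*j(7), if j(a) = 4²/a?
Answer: -96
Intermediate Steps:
W = -42 (W = 3*(-14) = -42)
j(a) = 16/a
W*j(7) = -672/7 = -42*16/7 = -96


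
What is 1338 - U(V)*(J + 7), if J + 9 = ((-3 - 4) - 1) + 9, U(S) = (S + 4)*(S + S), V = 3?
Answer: 1380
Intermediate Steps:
U(S) = 2*S*(4 + S) (U(S) = (4 + S)*(2*S) = 2*S*(4 + S))
J = -8 (J = -9 + (((-3 - 4) - 1) + 9) = -9 + ((-7 - 1) + 9) = -9 + (-8 + 9) = -9 + 1 = -8)
1338 - U(V)*(J + 7) = 1338 - 2*3*(4 + 3)*(-8 + 7) = 1338 - 2*3*7*(-1) = 1338 - 42*(-1) = 1338 - 1*(-42) = 1338 + 42 = 1380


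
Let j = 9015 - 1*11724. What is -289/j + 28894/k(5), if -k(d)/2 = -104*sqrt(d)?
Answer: 289/2709 + 14447*sqrt(5)/520 ≈ 62.231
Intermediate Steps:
j = -2709 (j = 9015 - 11724 = -2709)
k(d) = 208*sqrt(d) (k(d) = -(-208)*sqrt(d) = 208*sqrt(d))
-289/j + 28894/k(5) = -289/(-2709) + 28894/((208*sqrt(5))) = -289*(-1/2709) + 28894*(sqrt(5)/1040) = 289/2709 + 14447*sqrt(5)/520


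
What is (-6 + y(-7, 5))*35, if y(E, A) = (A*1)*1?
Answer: -35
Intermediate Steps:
y(E, A) = A (y(E, A) = A*1 = A)
(-6 + y(-7, 5))*35 = (-6 + 5)*35 = -1*35 = -35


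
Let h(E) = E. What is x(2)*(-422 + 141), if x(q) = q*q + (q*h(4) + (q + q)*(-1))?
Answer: -2248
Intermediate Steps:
x(q) = q**2 + 2*q (x(q) = q*q + (q*4 + (q + q)*(-1)) = q**2 + (4*q + (2*q)*(-1)) = q**2 + (4*q - 2*q) = q**2 + 2*q)
x(2)*(-422 + 141) = (2*(2 + 2))*(-422 + 141) = (2*4)*(-281) = 8*(-281) = -2248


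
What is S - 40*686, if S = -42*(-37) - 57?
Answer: -25943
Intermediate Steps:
S = 1497 (S = 1554 - 57 = 1497)
S - 40*686 = 1497 - 40*686 = 1497 - 1*27440 = 1497 - 27440 = -25943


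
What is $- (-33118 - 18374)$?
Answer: $51492$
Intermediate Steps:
$- (-33118 - 18374) = \left(-1\right) \left(-51492\right) = 51492$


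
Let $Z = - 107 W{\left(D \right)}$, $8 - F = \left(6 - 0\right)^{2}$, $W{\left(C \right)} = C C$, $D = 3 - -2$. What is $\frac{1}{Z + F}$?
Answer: $- \frac{1}{2703} \approx -0.00036996$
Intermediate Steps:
$D = 5$ ($D = 3 + 2 = 5$)
$W{\left(C \right)} = C^{2}$
$F = -28$ ($F = 8 - \left(6 - 0\right)^{2} = 8 - \left(6 + 0\right)^{2} = 8 - 6^{2} = 8 - 36 = -28$)
$Z = -2675$ ($Z = - 107 \cdot 5^{2} = \left(-107\right) 25 = -2675$)
$\frac{1}{Z + F} = \frac{1}{-2675 - 28} = \frac{1}{-2703} = - \frac{1}{2703}$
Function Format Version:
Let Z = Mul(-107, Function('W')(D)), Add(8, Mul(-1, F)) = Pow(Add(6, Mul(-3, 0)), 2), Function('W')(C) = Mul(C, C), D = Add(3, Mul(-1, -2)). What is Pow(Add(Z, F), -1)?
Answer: Rational(-1, 2703) ≈ -0.00036996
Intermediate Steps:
D = 5 (D = Add(3, 2) = 5)
Function('W')(C) = Pow(C, 2)
F = -28 (F = Add(8, Mul(-1, Pow(Add(6, Mul(-3, 0)), 2))) = Add(8, Mul(-1, Pow(Add(6, 0), 2))) = Add(8, Mul(-1, Pow(6, 2))) = Add(8, Mul(-1, 36)) = Add(8, -36) = -28)
Z = -2675 (Z = Mul(-107, Pow(5, 2)) = Mul(-107, 25) = -2675)
Pow(Add(Z, F), -1) = Pow(Add(-2675, -28), -1) = Pow(-2703, -1) = Rational(-1, 2703)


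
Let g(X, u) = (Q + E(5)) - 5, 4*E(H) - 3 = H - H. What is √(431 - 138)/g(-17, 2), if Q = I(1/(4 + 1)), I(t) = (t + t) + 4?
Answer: 20*√293/3 ≈ 114.11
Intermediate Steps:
E(H) = ¾ (E(H) = ¾ + (H - H)/4 = ¾ + (¼)*0 = ¾ + 0 = ¾)
I(t) = 4 + 2*t (I(t) = 2*t + 4 = 4 + 2*t)
Q = 22/5 (Q = 4 + 2/(4 + 1) = 4 + 2/5 = 4 + 2*(⅕) = 4 + ⅖ = 22/5 ≈ 4.4000)
g(X, u) = 3/20 (g(X, u) = (22/5 + ¾) - 5 = 103/20 - 5 = 3/20)
√(431 - 138)/g(-17, 2) = √(431 - 138)/(3/20) = √293*(20/3) = 20*√293/3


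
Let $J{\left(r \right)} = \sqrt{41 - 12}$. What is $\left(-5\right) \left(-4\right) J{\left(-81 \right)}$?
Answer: $20 \sqrt{29} \approx 107.7$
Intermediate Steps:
$J{\left(r \right)} = \sqrt{29}$
$\left(-5\right) \left(-4\right) J{\left(-81 \right)} = \left(-5\right) \left(-4\right) \sqrt{29} = 20 \sqrt{29}$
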